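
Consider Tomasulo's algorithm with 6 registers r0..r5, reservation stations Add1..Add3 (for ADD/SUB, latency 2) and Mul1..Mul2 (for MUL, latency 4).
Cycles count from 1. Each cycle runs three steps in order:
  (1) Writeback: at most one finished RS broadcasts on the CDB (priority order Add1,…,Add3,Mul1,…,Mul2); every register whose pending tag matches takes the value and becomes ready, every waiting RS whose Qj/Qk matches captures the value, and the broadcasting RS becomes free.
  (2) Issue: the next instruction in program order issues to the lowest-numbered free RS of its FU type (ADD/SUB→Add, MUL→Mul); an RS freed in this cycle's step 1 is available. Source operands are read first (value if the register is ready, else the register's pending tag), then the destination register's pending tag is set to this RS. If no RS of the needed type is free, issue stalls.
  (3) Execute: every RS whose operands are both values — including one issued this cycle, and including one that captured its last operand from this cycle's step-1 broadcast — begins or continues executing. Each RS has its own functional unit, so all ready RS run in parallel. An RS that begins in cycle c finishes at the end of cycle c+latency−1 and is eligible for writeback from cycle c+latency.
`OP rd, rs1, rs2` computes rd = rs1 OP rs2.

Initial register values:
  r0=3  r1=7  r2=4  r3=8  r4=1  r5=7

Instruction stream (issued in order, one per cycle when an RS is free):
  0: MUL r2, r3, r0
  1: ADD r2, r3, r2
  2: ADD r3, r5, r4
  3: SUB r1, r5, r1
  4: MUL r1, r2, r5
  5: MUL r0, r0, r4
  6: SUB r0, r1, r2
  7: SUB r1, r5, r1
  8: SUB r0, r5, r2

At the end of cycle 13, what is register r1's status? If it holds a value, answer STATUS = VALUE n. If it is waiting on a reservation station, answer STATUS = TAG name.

STATUS = TAG Add1

cycle 1: issue MUL r2<-Mul1 // r0:3,r1:7,r2:Mul1,r3:8,r4:1,r5:7
cycle 2: issue ADD r2<-Add1 // r0:3,r1:7,r2:Add1,r3:8,r4:1,r5:7
cycle 3: issue ADD r3<-Add2 // r0:3,r1:7,r2:Add1,r3:Add2,r4:1,r5:7
cycle 4: issue SUB r1<-Add3 // r0:3,r1:Add3,r2:Add1,r3:Add2,r4:1,r5:7
cycle 5: CDB Add2=8; issue MUL r1<-Mul2 // r0:3,r1:Mul2,r2:Add1,r3:8,r4:1,r5:7
cycle 6: CDB Add3=0; stall // r0:3,r1:Mul2,r2:Add1,r3:8,r4:1,r5:7
cycle 7: CDB Mul1=24; issue MUL r0<-Mul1 // r0:Mul1,r1:Mul2,r2:Add1,r3:8,r4:1,r5:7
cycle 8: issue SUB r0<-Add2 // r0:Add2,r1:Mul2,r2:Add1,r3:8,r4:1,r5:7
cycle 9: CDB Add1=32; issue SUB r1<-Add1 // r0:Add2,r1:Add1,r2:32,r3:8,r4:1,r5:7
cycle 10: issue SUB r0<-Add3 // r0:Add3,r1:Add1,r2:32,r3:8,r4:1,r5:7
cycle 11: CDB Mul1=3 // r0:Add3,r1:Add1,r2:32,r3:8,r4:1,r5:7
cycle 12: CDB Add3=-25 // r0:-25,r1:Add1,r2:32,r3:8,r4:1,r5:7
cycle 13: CDB Mul2=224 // r0:-25,r1:Add1,r2:32,r3:8,r4:1,r5:7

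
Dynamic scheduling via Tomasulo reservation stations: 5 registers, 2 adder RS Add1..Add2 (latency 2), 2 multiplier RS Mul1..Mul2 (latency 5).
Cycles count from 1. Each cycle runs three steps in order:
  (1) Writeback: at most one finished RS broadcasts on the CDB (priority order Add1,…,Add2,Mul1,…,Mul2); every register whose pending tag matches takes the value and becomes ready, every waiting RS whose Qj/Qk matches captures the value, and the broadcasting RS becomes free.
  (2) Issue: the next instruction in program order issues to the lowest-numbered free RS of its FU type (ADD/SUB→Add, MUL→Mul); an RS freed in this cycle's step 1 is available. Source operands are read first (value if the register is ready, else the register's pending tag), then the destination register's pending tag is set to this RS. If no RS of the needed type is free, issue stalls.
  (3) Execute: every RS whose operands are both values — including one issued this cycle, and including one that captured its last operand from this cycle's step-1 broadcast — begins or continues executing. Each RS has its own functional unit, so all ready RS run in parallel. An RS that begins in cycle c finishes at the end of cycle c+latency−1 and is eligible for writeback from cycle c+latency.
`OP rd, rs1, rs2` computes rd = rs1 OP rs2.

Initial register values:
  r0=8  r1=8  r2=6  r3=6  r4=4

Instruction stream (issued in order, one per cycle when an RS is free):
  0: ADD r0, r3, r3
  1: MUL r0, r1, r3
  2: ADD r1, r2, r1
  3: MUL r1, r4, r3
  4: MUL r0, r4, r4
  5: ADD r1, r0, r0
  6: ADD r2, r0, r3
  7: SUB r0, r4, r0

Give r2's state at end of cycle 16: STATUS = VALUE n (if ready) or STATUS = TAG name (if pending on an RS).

cycle 1: issue ADD r0<-Add1 // r0:Add1,r1:8,r2:6,r3:6,r4:4
cycle 2: issue MUL r0<-Mul1 // r0:Mul1,r1:8,r2:6,r3:6,r4:4
cycle 3: CDB Add1=12; issue ADD r1<-Add1 // r0:Mul1,r1:Add1,r2:6,r3:6,r4:4
cycle 4: issue MUL r1<-Mul2 // r0:Mul1,r1:Mul2,r2:6,r3:6,r4:4
cycle 5: CDB Add1=14; stall // r0:Mul1,r1:Mul2,r2:6,r3:6,r4:4
cycle 6: stall // r0:Mul1,r1:Mul2,r2:6,r3:6,r4:4
cycle 7: CDB Mul1=48; issue MUL r0<-Mul1 // r0:Mul1,r1:Mul2,r2:6,r3:6,r4:4
cycle 8: issue ADD r1<-Add1 // r0:Mul1,r1:Add1,r2:6,r3:6,r4:4
cycle 9: CDB Mul2=24; issue ADD r2<-Add2 // r0:Mul1,r1:Add1,r2:Add2,r3:6,r4:4
cycle 10: stall // r0:Mul1,r1:Add1,r2:Add2,r3:6,r4:4
cycle 11: stall // r0:Mul1,r1:Add1,r2:Add2,r3:6,r4:4
cycle 12: CDB Mul1=16; stall // r0:16,r1:Add1,r2:Add2,r3:6,r4:4
cycle 13: stall // r0:16,r1:Add1,r2:Add2,r3:6,r4:4
cycle 14: CDB Add1=32; issue SUB r0<-Add1 // r0:Add1,r1:32,r2:Add2,r3:6,r4:4
cycle 15: CDB Add2=22 // r0:Add1,r1:32,r2:22,r3:6,r4:4
cycle 16: CDB Add1=-12 // r0:-12,r1:32,r2:22,r3:6,r4:4

STATUS = VALUE 22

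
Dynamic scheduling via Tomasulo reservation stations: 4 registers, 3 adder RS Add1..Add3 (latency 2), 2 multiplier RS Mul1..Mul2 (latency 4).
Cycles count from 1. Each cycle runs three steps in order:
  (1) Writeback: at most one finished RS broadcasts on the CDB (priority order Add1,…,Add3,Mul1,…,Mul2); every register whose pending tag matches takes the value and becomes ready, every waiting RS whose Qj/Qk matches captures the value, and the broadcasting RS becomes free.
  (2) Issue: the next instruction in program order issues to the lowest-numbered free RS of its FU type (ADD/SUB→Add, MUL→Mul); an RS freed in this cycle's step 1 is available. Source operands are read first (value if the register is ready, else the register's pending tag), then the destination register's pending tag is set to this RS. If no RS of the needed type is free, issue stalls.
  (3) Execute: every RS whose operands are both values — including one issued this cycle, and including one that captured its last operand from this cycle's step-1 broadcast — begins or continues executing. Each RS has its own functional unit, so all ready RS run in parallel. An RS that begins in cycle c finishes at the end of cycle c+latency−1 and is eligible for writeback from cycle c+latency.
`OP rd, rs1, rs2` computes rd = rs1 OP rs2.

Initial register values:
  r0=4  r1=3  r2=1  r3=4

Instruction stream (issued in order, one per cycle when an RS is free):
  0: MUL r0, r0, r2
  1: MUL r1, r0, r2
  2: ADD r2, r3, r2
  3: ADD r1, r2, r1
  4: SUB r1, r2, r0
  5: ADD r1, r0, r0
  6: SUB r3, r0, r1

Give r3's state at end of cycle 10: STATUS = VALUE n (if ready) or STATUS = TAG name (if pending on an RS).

  c1: issue MUL r0<-Mul1  regs: r0:Mul1,r1:3,r2:1,r3:4
  c2: issue MUL r1<-Mul2  regs: r0:Mul1,r1:Mul2,r2:1,r3:4
  c3: issue ADD r2<-Add1  regs: r0:Mul1,r1:Mul2,r2:Add1,r3:4
  c4: issue ADD r1<-Add2  regs: r0:Mul1,r1:Add2,r2:Add1,r3:4
  c5: CDB Add1=5; issue SUB r1<-Add1  regs: r0:Mul1,r1:Add1,r2:5,r3:4
  c6: CDB Mul1=4; issue ADD r1<-Add3  regs: r0:4,r1:Add3,r2:5,r3:4
  c7: stall  regs: r0:4,r1:Add3,r2:5,r3:4
  c8: CDB Add1=1; issue SUB r3<-Add1  regs: r0:4,r1:Add3,r2:5,r3:Add1
  c9: CDB Add3=8  regs: r0:4,r1:8,r2:5,r3:Add1
  c10: CDB Mul2=4  regs: r0:4,r1:8,r2:5,r3:Add1

STATUS = TAG Add1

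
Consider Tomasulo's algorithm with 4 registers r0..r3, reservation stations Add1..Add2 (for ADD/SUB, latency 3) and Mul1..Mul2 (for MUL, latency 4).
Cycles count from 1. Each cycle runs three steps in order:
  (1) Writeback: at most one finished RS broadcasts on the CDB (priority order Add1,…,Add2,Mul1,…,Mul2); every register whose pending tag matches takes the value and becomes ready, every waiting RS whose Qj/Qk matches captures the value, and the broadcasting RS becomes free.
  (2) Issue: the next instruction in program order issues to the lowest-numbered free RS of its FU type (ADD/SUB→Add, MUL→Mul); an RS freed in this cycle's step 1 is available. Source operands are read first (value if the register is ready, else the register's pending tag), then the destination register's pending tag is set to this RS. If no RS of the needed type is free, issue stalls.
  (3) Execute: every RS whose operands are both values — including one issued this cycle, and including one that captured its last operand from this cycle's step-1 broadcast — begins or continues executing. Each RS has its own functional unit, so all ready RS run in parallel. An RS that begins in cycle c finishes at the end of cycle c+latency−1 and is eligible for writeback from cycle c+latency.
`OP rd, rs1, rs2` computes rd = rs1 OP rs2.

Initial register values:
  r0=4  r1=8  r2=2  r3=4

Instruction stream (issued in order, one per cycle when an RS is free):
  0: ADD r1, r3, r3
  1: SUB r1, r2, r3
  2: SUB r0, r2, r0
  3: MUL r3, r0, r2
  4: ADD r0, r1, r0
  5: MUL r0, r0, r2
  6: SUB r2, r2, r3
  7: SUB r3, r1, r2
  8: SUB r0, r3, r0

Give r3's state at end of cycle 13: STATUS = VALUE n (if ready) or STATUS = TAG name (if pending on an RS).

cycle 1: issue ADD r1<-Add1 // r0:4,r1:Add1,r2:2,r3:4
cycle 2: issue SUB r1<-Add2 // r0:4,r1:Add2,r2:2,r3:4
cycle 3: stall // r0:4,r1:Add2,r2:2,r3:4
cycle 4: CDB Add1=8; issue SUB r0<-Add1 // r0:Add1,r1:Add2,r2:2,r3:4
cycle 5: CDB Add2=-2; issue MUL r3<-Mul1 // r0:Add1,r1:-2,r2:2,r3:Mul1
cycle 6: issue ADD r0<-Add2 // r0:Add2,r1:-2,r2:2,r3:Mul1
cycle 7: CDB Add1=-2; issue MUL r0<-Mul2 // r0:Mul2,r1:-2,r2:2,r3:Mul1
cycle 8: issue SUB r2<-Add1 // r0:Mul2,r1:-2,r2:Add1,r3:Mul1
cycle 9: stall // r0:Mul2,r1:-2,r2:Add1,r3:Mul1
cycle 10: CDB Add2=-4; issue SUB r3<-Add2 // r0:Mul2,r1:-2,r2:Add1,r3:Add2
cycle 11: CDB Mul1=-4; stall // r0:Mul2,r1:-2,r2:Add1,r3:Add2
cycle 12: stall // r0:Mul2,r1:-2,r2:Add1,r3:Add2
cycle 13: stall // r0:Mul2,r1:-2,r2:Add1,r3:Add2

STATUS = TAG Add2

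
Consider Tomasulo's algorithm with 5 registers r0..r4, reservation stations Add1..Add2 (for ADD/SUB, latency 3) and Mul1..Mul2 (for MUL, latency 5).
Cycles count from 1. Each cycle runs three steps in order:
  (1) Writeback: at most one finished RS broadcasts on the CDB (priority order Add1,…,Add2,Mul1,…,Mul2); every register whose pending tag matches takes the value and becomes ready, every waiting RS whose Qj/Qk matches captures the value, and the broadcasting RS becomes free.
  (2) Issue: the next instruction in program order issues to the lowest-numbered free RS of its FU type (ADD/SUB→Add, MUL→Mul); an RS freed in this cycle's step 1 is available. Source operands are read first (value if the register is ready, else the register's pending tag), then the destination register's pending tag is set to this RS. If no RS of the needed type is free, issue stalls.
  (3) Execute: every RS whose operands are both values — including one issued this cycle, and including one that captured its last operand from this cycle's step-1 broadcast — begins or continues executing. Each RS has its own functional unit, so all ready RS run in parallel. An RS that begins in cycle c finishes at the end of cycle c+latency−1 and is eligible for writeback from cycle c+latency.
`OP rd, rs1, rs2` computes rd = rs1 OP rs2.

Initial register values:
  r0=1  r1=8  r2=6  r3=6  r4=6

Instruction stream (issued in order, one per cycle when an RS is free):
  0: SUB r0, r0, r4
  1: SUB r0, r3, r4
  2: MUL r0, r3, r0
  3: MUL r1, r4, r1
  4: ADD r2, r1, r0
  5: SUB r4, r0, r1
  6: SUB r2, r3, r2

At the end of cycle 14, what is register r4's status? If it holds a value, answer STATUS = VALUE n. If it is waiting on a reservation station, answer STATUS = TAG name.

STATUS = VALUE -48

  c1: issue SUB r0<-Add1  regs: r0:Add1,r1:8,r2:6,r3:6,r4:6
  c2: issue SUB r0<-Add2  regs: r0:Add2,r1:8,r2:6,r3:6,r4:6
  c3: issue MUL r0<-Mul1  regs: r0:Mul1,r1:8,r2:6,r3:6,r4:6
  c4: CDB Add1=-5; issue MUL r1<-Mul2  regs: r0:Mul1,r1:Mul2,r2:6,r3:6,r4:6
  c5: CDB Add2=0; issue ADD r2<-Add1  regs: r0:Mul1,r1:Mul2,r2:Add1,r3:6,r4:6
  c6: issue SUB r4<-Add2  regs: r0:Mul1,r1:Mul2,r2:Add1,r3:6,r4:Add2
  c7: stall  regs: r0:Mul1,r1:Mul2,r2:Add1,r3:6,r4:Add2
  c8: stall  regs: r0:Mul1,r1:Mul2,r2:Add1,r3:6,r4:Add2
  c9: CDB Mul2=48; stall  regs: r0:Mul1,r1:48,r2:Add1,r3:6,r4:Add2
  c10: CDB Mul1=0; stall  regs: r0:0,r1:48,r2:Add1,r3:6,r4:Add2
  c11: stall  regs: r0:0,r1:48,r2:Add1,r3:6,r4:Add2
  c12: stall  regs: r0:0,r1:48,r2:Add1,r3:6,r4:Add2
  c13: CDB Add1=48; issue SUB r2<-Add1  regs: r0:0,r1:48,r2:Add1,r3:6,r4:Add2
  c14: CDB Add2=-48  regs: r0:0,r1:48,r2:Add1,r3:6,r4:-48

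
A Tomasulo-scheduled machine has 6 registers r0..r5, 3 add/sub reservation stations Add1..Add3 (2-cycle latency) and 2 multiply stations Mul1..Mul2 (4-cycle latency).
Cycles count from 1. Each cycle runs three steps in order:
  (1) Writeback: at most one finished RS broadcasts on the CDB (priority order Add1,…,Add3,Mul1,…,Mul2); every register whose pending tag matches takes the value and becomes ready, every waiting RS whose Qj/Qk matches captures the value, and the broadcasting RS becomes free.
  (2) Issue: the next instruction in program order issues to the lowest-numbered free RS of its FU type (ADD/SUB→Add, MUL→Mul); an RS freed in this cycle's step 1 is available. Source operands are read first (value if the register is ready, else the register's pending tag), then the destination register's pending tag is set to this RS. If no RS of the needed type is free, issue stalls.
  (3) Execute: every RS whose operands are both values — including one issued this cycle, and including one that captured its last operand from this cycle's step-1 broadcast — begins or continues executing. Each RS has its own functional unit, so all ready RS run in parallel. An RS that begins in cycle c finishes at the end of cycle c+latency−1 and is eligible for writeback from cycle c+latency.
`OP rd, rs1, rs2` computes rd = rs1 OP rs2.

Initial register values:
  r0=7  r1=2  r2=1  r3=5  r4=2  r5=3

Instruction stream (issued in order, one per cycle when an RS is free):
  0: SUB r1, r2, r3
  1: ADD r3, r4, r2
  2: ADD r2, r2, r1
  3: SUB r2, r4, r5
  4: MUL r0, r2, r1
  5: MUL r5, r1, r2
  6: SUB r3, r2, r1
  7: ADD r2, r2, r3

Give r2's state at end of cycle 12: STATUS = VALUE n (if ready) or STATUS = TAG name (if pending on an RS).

c1: issue SUB r1<-Add1 | r0:7,r1:Add1,r2:1,r3:5,r4:2,r5:3
c2: issue ADD r3<-Add2 | r0:7,r1:Add1,r2:1,r3:Add2,r4:2,r5:3
c3: CDB Add1=-4; issue ADD r2<-Add1 | r0:7,r1:-4,r2:Add1,r3:Add2,r4:2,r5:3
c4: CDB Add2=3; issue SUB r2<-Add2 | r0:7,r1:-4,r2:Add2,r3:3,r4:2,r5:3
c5: CDB Add1=-3; issue MUL r0<-Mul1 | r0:Mul1,r1:-4,r2:Add2,r3:3,r4:2,r5:3
c6: CDB Add2=-1; issue MUL r5<-Mul2 | r0:Mul1,r1:-4,r2:-1,r3:3,r4:2,r5:Mul2
c7: issue SUB r3<-Add1 | r0:Mul1,r1:-4,r2:-1,r3:Add1,r4:2,r5:Mul2
c8: issue ADD r2<-Add2 | r0:Mul1,r1:-4,r2:Add2,r3:Add1,r4:2,r5:Mul2
c9: CDB Add1=3 | r0:Mul1,r1:-4,r2:Add2,r3:3,r4:2,r5:Mul2
c10: CDB Mul1=4 | r0:4,r1:-4,r2:Add2,r3:3,r4:2,r5:Mul2
c11: CDB Add2=2 | r0:4,r1:-4,r2:2,r3:3,r4:2,r5:Mul2
c12: CDB Mul2=4 | r0:4,r1:-4,r2:2,r3:3,r4:2,r5:4

STATUS = VALUE 2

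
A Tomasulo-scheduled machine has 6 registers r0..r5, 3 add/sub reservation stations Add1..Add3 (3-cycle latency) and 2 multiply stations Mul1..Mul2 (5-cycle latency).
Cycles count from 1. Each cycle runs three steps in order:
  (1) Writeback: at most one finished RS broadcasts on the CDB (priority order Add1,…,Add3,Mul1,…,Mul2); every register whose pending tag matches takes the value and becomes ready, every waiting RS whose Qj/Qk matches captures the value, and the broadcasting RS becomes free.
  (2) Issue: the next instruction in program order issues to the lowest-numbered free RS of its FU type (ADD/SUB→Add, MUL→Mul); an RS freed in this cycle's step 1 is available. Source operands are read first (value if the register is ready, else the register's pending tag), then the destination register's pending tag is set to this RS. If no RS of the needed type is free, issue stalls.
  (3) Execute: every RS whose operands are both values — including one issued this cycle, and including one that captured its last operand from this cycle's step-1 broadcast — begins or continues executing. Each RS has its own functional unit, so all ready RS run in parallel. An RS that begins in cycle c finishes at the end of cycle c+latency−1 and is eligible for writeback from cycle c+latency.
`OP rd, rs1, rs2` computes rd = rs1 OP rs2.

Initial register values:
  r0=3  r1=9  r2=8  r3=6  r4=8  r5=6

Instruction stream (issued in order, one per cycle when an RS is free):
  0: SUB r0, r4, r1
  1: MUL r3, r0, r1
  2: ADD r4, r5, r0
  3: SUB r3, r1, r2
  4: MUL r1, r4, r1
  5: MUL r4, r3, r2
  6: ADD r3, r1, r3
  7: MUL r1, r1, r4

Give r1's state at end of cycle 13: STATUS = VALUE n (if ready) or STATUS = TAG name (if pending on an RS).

c1: issue SUB r0<-Add1 | r0:Add1,r1:9,r2:8,r3:6,r4:8,r5:6
c2: issue MUL r3<-Mul1 | r0:Add1,r1:9,r2:8,r3:Mul1,r4:8,r5:6
c3: issue ADD r4<-Add2 | r0:Add1,r1:9,r2:8,r3:Mul1,r4:Add2,r5:6
c4: CDB Add1=-1; issue SUB r3<-Add1 | r0:-1,r1:9,r2:8,r3:Add1,r4:Add2,r5:6
c5: issue MUL r1<-Mul2 | r0:-1,r1:Mul2,r2:8,r3:Add1,r4:Add2,r5:6
c6: stall | r0:-1,r1:Mul2,r2:8,r3:Add1,r4:Add2,r5:6
c7: CDB Add1=1; stall | r0:-1,r1:Mul2,r2:8,r3:1,r4:Add2,r5:6
c8: CDB Add2=5; stall | r0:-1,r1:Mul2,r2:8,r3:1,r4:5,r5:6
c9: CDB Mul1=-9; issue MUL r4<-Mul1 | r0:-1,r1:Mul2,r2:8,r3:1,r4:Mul1,r5:6
c10: issue ADD r3<-Add1 | r0:-1,r1:Mul2,r2:8,r3:Add1,r4:Mul1,r5:6
c11: stall | r0:-1,r1:Mul2,r2:8,r3:Add1,r4:Mul1,r5:6
c12: stall | r0:-1,r1:Mul2,r2:8,r3:Add1,r4:Mul1,r5:6
c13: CDB Mul2=45; issue MUL r1<-Mul2 | r0:-1,r1:Mul2,r2:8,r3:Add1,r4:Mul1,r5:6

STATUS = TAG Mul2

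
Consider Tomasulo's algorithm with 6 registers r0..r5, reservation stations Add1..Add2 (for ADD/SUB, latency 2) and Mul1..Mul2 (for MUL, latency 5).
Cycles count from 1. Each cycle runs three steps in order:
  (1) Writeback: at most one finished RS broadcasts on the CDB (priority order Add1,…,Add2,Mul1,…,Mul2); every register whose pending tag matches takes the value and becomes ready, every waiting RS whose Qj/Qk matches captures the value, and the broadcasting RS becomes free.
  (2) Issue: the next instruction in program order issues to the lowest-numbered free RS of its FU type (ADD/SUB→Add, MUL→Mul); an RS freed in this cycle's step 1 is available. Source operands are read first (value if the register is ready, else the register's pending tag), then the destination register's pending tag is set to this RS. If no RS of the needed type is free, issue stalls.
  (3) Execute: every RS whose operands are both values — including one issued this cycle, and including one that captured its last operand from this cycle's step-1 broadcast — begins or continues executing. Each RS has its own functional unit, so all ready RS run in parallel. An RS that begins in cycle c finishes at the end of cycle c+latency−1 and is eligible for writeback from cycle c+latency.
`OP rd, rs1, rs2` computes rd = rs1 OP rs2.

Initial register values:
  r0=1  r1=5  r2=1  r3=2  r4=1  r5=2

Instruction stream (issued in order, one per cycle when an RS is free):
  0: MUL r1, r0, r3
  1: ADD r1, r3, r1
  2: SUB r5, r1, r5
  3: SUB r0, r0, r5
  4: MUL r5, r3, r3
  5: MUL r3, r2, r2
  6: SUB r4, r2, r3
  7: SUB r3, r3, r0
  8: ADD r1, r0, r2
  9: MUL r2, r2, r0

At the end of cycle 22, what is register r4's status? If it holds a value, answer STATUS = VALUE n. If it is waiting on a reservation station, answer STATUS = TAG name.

STATUS = VALUE 0

  c1: issue MUL r1<-Mul1  regs: r0:1,r1:Mul1,r2:1,r3:2,r4:1,r5:2
  c2: issue ADD r1<-Add1  regs: r0:1,r1:Add1,r2:1,r3:2,r4:1,r5:2
  c3: issue SUB r5<-Add2  regs: r0:1,r1:Add1,r2:1,r3:2,r4:1,r5:Add2
  c4: stall  regs: r0:1,r1:Add1,r2:1,r3:2,r4:1,r5:Add2
  c5: stall  regs: r0:1,r1:Add1,r2:1,r3:2,r4:1,r5:Add2
  c6: CDB Mul1=2; stall  regs: r0:1,r1:Add1,r2:1,r3:2,r4:1,r5:Add2
  c7: stall  regs: r0:1,r1:Add1,r2:1,r3:2,r4:1,r5:Add2
  c8: CDB Add1=4; issue SUB r0<-Add1  regs: r0:Add1,r1:4,r2:1,r3:2,r4:1,r5:Add2
  c9: issue MUL r5<-Mul1  regs: r0:Add1,r1:4,r2:1,r3:2,r4:1,r5:Mul1
  c10: CDB Add2=2; issue MUL r3<-Mul2  regs: r0:Add1,r1:4,r2:1,r3:Mul2,r4:1,r5:Mul1
  c11: issue SUB r4<-Add2  regs: r0:Add1,r1:4,r2:1,r3:Mul2,r4:Add2,r5:Mul1
  c12: CDB Add1=-1; issue SUB r3<-Add1  regs: r0:-1,r1:4,r2:1,r3:Add1,r4:Add2,r5:Mul1
  c13: stall  regs: r0:-1,r1:4,r2:1,r3:Add1,r4:Add2,r5:Mul1
  c14: CDB Mul1=4; stall  regs: r0:-1,r1:4,r2:1,r3:Add1,r4:Add2,r5:4
  c15: CDB Mul2=1; stall  regs: r0:-1,r1:4,r2:1,r3:Add1,r4:Add2,r5:4
  c16: stall  regs: r0:-1,r1:4,r2:1,r3:Add1,r4:Add2,r5:4
  c17: CDB Add1=2; issue ADD r1<-Add1  regs: r0:-1,r1:Add1,r2:1,r3:2,r4:Add2,r5:4
  c18: CDB Add2=0; issue MUL r2<-Mul1  regs: r0:-1,r1:Add1,r2:Mul1,r3:2,r4:0,r5:4
  c19: CDB Add1=0  regs: r0:-1,r1:0,r2:Mul1,r3:2,r4:0,r5:4
  c20: -  regs: r0:-1,r1:0,r2:Mul1,r3:2,r4:0,r5:4
  c21: -  regs: r0:-1,r1:0,r2:Mul1,r3:2,r4:0,r5:4
  c22: -  regs: r0:-1,r1:0,r2:Mul1,r3:2,r4:0,r5:4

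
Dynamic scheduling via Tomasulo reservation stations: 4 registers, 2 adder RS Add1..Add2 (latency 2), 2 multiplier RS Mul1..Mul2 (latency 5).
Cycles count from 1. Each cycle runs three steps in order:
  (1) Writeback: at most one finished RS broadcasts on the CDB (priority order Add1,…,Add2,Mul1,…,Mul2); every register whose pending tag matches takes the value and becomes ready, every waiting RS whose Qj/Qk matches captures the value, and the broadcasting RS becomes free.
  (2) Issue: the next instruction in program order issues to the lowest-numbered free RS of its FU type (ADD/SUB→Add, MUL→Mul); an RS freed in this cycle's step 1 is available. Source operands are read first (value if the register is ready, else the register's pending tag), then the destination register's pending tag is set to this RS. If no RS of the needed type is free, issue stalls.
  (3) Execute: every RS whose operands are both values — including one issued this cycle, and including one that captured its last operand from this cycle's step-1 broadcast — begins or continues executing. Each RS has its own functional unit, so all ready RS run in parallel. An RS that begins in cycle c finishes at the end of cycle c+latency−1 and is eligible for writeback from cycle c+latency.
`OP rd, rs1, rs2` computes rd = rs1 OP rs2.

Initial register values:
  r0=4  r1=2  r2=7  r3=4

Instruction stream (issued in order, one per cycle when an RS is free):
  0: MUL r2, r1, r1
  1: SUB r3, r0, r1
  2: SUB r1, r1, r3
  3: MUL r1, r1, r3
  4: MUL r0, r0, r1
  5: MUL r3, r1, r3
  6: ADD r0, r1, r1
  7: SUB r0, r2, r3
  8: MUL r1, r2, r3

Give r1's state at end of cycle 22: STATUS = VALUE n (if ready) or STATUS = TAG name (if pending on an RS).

  c1: issue MUL r2<-Mul1  regs: r0:4,r1:2,r2:Mul1,r3:4
  c2: issue SUB r3<-Add1  regs: r0:4,r1:2,r2:Mul1,r3:Add1
  c3: issue SUB r1<-Add2  regs: r0:4,r1:Add2,r2:Mul1,r3:Add1
  c4: CDB Add1=2; issue MUL r1<-Mul2  regs: r0:4,r1:Mul2,r2:Mul1,r3:2
  c5: stall  regs: r0:4,r1:Mul2,r2:Mul1,r3:2
  c6: CDB Add2=0; stall  regs: r0:4,r1:Mul2,r2:Mul1,r3:2
  c7: CDB Mul1=4; issue MUL r0<-Mul1  regs: r0:Mul1,r1:Mul2,r2:4,r3:2
  c8: stall  regs: r0:Mul1,r1:Mul2,r2:4,r3:2
  c9: stall  regs: r0:Mul1,r1:Mul2,r2:4,r3:2
  c10: stall  regs: r0:Mul1,r1:Mul2,r2:4,r3:2
  c11: CDB Mul2=0; issue MUL r3<-Mul2  regs: r0:Mul1,r1:0,r2:4,r3:Mul2
  c12: issue ADD r0<-Add1  regs: r0:Add1,r1:0,r2:4,r3:Mul2
  c13: issue SUB r0<-Add2  regs: r0:Add2,r1:0,r2:4,r3:Mul2
  c14: CDB Add1=0; stall  regs: r0:Add2,r1:0,r2:4,r3:Mul2
  c15: stall  regs: r0:Add2,r1:0,r2:4,r3:Mul2
  c16: CDB Mul1=0; issue MUL r1<-Mul1  regs: r0:Add2,r1:Mul1,r2:4,r3:Mul2
  c17: CDB Mul2=0  regs: r0:Add2,r1:Mul1,r2:4,r3:0
  c18: -  regs: r0:Add2,r1:Mul1,r2:4,r3:0
  c19: CDB Add2=4  regs: r0:4,r1:Mul1,r2:4,r3:0
  c20: -  regs: r0:4,r1:Mul1,r2:4,r3:0
  c21: -  regs: r0:4,r1:Mul1,r2:4,r3:0
  c22: CDB Mul1=0  regs: r0:4,r1:0,r2:4,r3:0

STATUS = VALUE 0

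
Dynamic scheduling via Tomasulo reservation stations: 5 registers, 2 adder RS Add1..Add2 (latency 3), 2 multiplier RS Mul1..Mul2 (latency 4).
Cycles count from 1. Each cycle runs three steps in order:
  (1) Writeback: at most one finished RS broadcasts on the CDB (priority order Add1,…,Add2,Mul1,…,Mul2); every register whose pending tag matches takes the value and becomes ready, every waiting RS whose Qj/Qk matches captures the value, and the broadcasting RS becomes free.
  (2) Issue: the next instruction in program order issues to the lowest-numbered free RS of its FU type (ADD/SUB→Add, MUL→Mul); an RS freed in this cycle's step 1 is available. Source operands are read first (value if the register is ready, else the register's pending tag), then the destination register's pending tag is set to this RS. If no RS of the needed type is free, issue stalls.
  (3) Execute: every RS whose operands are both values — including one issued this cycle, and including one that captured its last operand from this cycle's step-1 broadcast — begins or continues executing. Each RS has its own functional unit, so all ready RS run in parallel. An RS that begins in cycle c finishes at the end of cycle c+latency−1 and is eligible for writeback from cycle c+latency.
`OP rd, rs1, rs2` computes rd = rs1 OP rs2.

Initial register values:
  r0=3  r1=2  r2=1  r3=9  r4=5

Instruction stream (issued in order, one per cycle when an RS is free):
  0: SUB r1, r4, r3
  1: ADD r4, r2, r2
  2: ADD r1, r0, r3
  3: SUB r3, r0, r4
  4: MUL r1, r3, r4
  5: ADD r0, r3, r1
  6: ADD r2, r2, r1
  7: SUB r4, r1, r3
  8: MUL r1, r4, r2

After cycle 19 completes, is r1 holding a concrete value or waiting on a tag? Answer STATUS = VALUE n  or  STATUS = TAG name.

c1: issue SUB r1<-Add1 | r0:3,r1:Add1,r2:1,r3:9,r4:5
c2: issue ADD r4<-Add2 | r0:3,r1:Add1,r2:1,r3:9,r4:Add2
c3: stall | r0:3,r1:Add1,r2:1,r3:9,r4:Add2
c4: CDB Add1=-4; issue ADD r1<-Add1 | r0:3,r1:Add1,r2:1,r3:9,r4:Add2
c5: CDB Add2=2; issue SUB r3<-Add2 | r0:3,r1:Add1,r2:1,r3:Add2,r4:2
c6: issue MUL r1<-Mul1 | r0:3,r1:Mul1,r2:1,r3:Add2,r4:2
c7: CDB Add1=12; issue ADD r0<-Add1 | r0:Add1,r1:Mul1,r2:1,r3:Add2,r4:2
c8: CDB Add2=1; issue ADD r2<-Add2 | r0:Add1,r1:Mul1,r2:Add2,r3:1,r4:2
c9: stall | r0:Add1,r1:Mul1,r2:Add2,r3:1,r4:2
c10: stall | r0:Add1,r1:Mul1,r2:Add2,r3:1,r4:2
c11: stall | r0:Add1,r1:Mul1,r2:Add2,r3:1,r4:2
c12: CDB Mul1=2; stall | r0:Add1,r1:2,r2:Add2,r3:1,r4:2
c13: stall | r0:Add1,r1:2,r2:Add2,r3:1,r4:2
c14: stall | r0:Add1,r1:2,r2:Add2,r3:1,r4:2
c15: CDB Add1=3; issue SUB r4<-Add1 | r0:3,r1:2,r2:Add2,r3:1,r4:Add1
c16: CDB Add2=3; issue MUL r1<-Mul1 | r0:3,r1:Mul1,r2:3,r3:1,r4:Add1
c17: - | r0:3,r1:Mul1,r2:3,r3:1,r4:Add1
c18: CDB Add1=1 | r0:3,r1:Mul1,r2:3,r3:1,r4:1
c19: - | r0:3,r1:Mul1,r2:3,r3:1,r4:1

STATUS = TAG Mul1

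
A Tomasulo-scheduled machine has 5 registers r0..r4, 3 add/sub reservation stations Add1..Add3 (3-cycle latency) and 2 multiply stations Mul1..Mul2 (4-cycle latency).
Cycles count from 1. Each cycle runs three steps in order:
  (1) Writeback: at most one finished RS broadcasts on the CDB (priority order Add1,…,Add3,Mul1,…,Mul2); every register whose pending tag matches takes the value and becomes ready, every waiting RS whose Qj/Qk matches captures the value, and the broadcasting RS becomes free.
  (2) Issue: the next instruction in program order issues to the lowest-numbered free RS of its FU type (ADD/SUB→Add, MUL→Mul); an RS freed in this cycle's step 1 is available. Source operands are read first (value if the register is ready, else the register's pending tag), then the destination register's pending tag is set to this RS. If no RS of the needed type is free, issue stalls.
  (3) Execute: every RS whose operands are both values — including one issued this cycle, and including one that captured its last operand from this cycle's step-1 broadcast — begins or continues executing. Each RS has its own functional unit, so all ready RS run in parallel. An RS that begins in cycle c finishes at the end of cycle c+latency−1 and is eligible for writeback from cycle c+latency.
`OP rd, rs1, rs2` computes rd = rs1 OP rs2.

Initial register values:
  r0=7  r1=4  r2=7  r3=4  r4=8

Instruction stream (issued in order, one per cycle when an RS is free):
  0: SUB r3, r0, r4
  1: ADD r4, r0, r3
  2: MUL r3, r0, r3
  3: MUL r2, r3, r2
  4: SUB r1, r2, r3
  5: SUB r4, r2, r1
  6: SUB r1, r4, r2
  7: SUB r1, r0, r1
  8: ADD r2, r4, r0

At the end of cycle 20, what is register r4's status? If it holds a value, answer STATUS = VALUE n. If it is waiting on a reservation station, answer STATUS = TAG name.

  c1: issue SUB r3<-Add1  regs: r0:7,r1:4,r2:7,r3:Add1,r4:8
  c2: issue ADD r4<-Add2  regs: r0:7,r1:4,r2:7,r3:Add1,r4:Add2
  c3: issue MUL r3<-Mul1  regs: r0:7,r1:4,r2:7,r3:Mul1,r4:Add2
  c4: CDB Add1=-1; issue MUL r2<-Mul2  regs: r0:7,r1:4,r2:Mul2,r3:Mul1,r4:Add2
  c5: issue SUB r1<-Add1  regs: r0:7,r1:Add1,r2:Mul2,r3:Mul1,r4:Add2
  c6: issue SUB r4<-Add3  regs: r0:7,r1:Add1,r2:Mul2,r3:Mul1,r4:Add3
  c7: CDB Add2=6; issue SUB r1<-Add2  regs: r0:7,r1:Add2,r2:Mul2,r3:Mul1,r4:Add3
  c8: CDB Mul1=-7; stall  regs: r0:7,r1:Add2,r2:Mul2,r3:-7,r4:Add3
  c9: stall  regs: r0:7,r1:Add2,r2:Mul2,r3:-7,r4:Add3
  c10: stall  regs: r0:7,r1:Add2,r2:Mul2,r3:-7,r4:Add3
  c11: stall  regs: r0:7,r1:Add2,r2:Mul2,r3:-7,r4:Add3
  c12: CDB Mul2=-49; stall  regs: r0:7,r1:Add2,r2:-49,r3:-7,r4:Add3
  c13: stall  regs: r0:7,r1:Add2,r2:-49,r3:-7,r4:Add3
  c14: stall  regs: r0:7,r1:Add2,r2:-49,r3:-7,r4:Add3
  c15: CDB Add1=-42; issue SUB r1<-Add1  regs: r0:7,r1:Add1,r2:-49,r3:-7,r4:Add3
  c16: stall  regs: r0:7,r1:Add1,r2:-49,r3:-7,r4:Add3
  c17: stall  regs: r0:7,r1:Add1,r2:-49,r3:-7,r4:Add3
  c18: CDB Add3=-7; issue ADD r2<-Add3  regs: r0:7,r1:Add1,r2:Add3,r3:-7,r4:-7
  c19: -  regs: r0:7,r1:Add1,r2:Add3,r3:-7,r4:-7
  c20: -  regs: r0:7,r1:Add1,r2:Add3,r3:-7,r4:-7

STATUS = VALUE -7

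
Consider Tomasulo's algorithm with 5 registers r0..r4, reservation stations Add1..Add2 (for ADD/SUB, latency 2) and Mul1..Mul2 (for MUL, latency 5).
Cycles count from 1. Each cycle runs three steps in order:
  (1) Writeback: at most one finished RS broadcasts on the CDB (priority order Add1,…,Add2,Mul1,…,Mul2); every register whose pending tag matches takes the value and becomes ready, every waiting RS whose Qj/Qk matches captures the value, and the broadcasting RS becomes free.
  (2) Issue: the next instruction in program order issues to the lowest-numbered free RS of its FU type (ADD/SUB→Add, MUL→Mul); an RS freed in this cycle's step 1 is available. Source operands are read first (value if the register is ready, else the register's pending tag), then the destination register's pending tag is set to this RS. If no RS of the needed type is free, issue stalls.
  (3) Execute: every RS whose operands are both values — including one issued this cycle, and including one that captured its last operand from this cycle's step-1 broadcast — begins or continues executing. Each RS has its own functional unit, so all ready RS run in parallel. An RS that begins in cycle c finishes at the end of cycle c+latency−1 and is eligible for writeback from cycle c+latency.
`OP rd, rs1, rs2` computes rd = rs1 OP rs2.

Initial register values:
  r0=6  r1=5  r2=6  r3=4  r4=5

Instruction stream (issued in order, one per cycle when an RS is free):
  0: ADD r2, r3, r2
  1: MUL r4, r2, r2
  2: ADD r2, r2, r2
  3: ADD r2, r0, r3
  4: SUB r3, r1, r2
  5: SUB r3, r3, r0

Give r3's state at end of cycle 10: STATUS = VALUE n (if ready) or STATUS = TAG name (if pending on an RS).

c1: issue ADD r2<-Add1 | r0:6,r1:5,r2:Add1,r3:4,r4:5
c2: issue MUL r4<-Mul1 | r0:6,r1:5,r2:Add1,r3:4,r4:Mul1
c3: CDB Add1=10; issue ADD r2<-Add1 | r0:6,r1:5,r2:Add1,r3:4,r4:Mul1
c4: issue ADD r2<-Add2 | r0:6,r1:5,r2:Add2,r3:4,r4:Mul1
c5: CDB Add1=20; issue SUB r3<-Add1 | r0:6,r1:5,r2:Add2,r3:Add1,r4:Mul1
c6: CDB Add2=10; issue SUB r3<-Add2 | r0:6,r1:5,r2:10,r3:Add2,r4:Mul1
c7: - | r0:6,r1:5,r2:10,r3:Add2,r4:Mul1
c8: CDB Add1=-5 | r0:6,r1:5,r2:10,r3:Add2,r4:Mul1
c9: CDB Mul1=100 | r0:6,r1:5,r2:10,r3:Add2,r4:100
c10: CDB Add2=-11 | r0:6,r1:5,r2:10,r3:-11,r4:100

STATUS = VALUE -11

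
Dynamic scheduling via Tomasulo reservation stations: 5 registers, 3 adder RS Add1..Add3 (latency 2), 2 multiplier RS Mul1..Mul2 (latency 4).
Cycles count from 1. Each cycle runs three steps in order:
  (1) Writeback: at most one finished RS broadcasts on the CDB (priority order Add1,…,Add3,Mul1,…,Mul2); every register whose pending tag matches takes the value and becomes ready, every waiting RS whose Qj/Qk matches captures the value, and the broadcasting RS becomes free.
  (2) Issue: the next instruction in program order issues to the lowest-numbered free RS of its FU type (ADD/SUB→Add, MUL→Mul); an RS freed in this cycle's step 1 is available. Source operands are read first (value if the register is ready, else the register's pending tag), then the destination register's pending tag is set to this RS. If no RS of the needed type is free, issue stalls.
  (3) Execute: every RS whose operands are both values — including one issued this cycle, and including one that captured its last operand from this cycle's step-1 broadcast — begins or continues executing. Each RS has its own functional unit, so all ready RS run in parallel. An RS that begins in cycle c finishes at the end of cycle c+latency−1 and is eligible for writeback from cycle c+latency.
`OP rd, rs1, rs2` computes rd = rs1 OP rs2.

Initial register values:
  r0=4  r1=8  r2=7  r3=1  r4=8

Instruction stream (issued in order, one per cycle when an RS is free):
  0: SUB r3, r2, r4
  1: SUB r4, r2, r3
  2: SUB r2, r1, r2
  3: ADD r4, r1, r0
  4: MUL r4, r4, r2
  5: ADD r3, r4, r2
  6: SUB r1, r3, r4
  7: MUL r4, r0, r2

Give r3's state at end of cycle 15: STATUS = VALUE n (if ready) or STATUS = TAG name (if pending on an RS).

cycle 1: issue SUB r3<-Add1 // r0:4,r1:8,r2:7,r3:Add1,r4:8
cycle 2: issue SUB r4<-Add2 // r0:4,r1:8,r2:7,r3:Add1,r4:Add2
cycle 3: CDB Add1=-1; issue SUB r2<-Add1 // r0:4,r1:8,r2:Add1,r3:-1,r4:Add2
cycle 4: issue ADD r4<-Add3 // r0:4,r1:8,r2:Add1,r3:-1,r4:Add3
cycle 5: CDB Add1=1; issue MUL r4<-Mul1 // r0:4,r1:8,r2:1,r3:-1,r4:Mul1
cycle 6: CDB Add2=8; issue ADD r3<-Add1 // r0:4,r1:8,r2:1,r3:Add1,r4:Mul1
cycle 7: CDB Add3=12; issue SUB r1<-Add2 // r0:4,r1:Add2,r2:1,r3:Add1,r4:Mul1
cycle 8: issue MUL r4<-Mul2 // r0:4,r1:Add2,r2:1,r3:Add1,r4:Mul2
cycle 9: - // r0:4,r1:Add2,r2:1,r3:Add1,r4:Mul2
cycle 10: - // r0:4,r1:Add2,r2:1,r3:Add1,r4:Mul2
cycle 11: CDB Mul1=12 // r0:4,r1:Add2,r2:1,r3:Add1,r4:Mul2
cycle 12: CDB Mul2=4 // r0:4,r1:Add2,r2:1,r3:Add1,r4:4
cycle 13: CDB Add1=13 // r0:4,r1:Add2,r2:1,r3:13,r4:4
cycle 14: - // r0:4,r1:Add2,r2:1,r3:13,r4:4
cycle 15: CDB Add2=1 // r0:4,r1:1,r2:1,r3:13,r4:4

STATUS = VALUE 13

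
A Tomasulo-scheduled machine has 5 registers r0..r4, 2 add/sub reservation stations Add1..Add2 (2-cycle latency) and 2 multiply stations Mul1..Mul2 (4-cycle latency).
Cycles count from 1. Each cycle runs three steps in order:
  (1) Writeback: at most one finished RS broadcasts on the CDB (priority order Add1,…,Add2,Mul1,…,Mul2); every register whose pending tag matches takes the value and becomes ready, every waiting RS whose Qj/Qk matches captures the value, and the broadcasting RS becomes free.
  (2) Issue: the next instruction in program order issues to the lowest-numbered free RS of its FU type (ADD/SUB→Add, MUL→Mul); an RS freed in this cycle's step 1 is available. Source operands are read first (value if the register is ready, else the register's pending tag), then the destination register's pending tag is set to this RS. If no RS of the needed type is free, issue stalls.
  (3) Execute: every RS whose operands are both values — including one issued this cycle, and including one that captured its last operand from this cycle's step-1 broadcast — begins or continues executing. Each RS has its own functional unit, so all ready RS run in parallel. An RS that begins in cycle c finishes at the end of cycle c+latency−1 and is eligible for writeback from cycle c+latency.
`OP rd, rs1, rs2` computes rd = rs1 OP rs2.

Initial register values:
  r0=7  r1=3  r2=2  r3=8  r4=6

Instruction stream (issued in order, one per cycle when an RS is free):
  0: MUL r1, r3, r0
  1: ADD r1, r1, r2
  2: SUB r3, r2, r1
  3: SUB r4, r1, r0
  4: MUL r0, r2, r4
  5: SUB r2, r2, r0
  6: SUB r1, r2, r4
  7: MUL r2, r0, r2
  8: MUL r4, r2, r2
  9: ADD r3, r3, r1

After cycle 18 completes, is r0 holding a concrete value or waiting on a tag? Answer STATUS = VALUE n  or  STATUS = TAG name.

cycle 1: issue MUL r1<-Mul1 // r0:7,r1:Mul1,r2:2,r3:8,r4:6
cycle 2: issue ADD r1<-Add1 // r0:7,r1:Add1,r2:2,r3:8,r4:6
cycle 3: issue SUB r3<-Add2 // r0:7,r1:Add1,r2:2,r3:Add2,r4:6
cycle 4: stall // r0:7,r1:Add1,r2:2,r3:Add2,r4:6
cycle 5: CDB Mul1=56; stall // r0:7,r1:Add1,r2:2,r3:Add2,r4:6
cycle 6: stall // r0:7,r1:Add1,r2:2,r3:Add2,r4:6
cycle 7: CDB Add1=58; issue SUB r4<-Add1 // r0:7,r1:58,r2:2,r3:Add2,r4:Add1
cycle 8: issue MUL r0<-Mul1 // r0:Mul1,r1:58,r2:2,r3:Add2,r4:Add1
cycle 9: CDB Add1=51; issue SUB r2<-Add1 // r0:Mul1,r1:58,r2:Add1,r3:Add2,r4:51
cycle 10: CDB Add2=-56; issue SUB r1<-Add2 // r0:Mul1,r1:Add2,r2:Add1,r3:-56,r4:51
cycle 11: issue MUL r2<-Mul2 // r0:Mul1,r1:Add2,r2:Mul2,r3:-56,r4:51
cycle 12: stall // r0:Mul1,r1:Add2,r2:Mul2,r3:-56,r4:51
cycle 13: CDB Mul1=102; issue MUL r4<-Mul1 // r0:102,r1:Add2,r2:Mul2,r3:-56,r4:Mul1
cycle 14: stall // r0:102,r1:Add2,r2:Mul2,r3:-56,r4:Mul1
cycle 15: CDB Add1=-100; issue ADD r3<-Add1 // r0:102,r1:Add2,r2:Mul2,r3:Add1,r4:Mul1
cycle 16: - // r0:102,r1:Add2,r2:Mul2,r3:Add1,r4:Mul1
cycle 17: CDB Add2=-151 // r0:102,r1:-151,r2:Mul2,r3:Add1,r4:Mul1
cycle 18: - // r0:102,r1:-151,r2:Mul2,r3:Add1,r4:Mul1

STATUS = VALUE 102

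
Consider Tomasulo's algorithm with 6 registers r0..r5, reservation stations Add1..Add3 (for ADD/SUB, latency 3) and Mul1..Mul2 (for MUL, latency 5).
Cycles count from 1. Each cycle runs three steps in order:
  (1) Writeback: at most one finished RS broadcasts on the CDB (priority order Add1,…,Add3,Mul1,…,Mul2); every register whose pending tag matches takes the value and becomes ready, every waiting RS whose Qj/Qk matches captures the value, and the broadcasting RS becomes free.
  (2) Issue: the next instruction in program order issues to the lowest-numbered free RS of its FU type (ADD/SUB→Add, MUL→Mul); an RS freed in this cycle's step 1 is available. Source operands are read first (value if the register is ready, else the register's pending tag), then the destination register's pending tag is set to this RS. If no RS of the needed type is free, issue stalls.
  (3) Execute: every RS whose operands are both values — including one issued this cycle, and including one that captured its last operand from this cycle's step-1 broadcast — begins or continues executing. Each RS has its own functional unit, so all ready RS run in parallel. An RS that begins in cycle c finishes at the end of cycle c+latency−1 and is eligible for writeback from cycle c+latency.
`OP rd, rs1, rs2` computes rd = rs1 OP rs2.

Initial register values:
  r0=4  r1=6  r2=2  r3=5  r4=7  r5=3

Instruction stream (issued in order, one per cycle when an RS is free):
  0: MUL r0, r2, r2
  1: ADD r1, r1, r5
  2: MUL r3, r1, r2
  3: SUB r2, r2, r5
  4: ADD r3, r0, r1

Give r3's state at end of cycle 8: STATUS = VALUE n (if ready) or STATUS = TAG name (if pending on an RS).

c1: issue MUL r0<-Mul1 | r0:Mul1,r1:6,r2:2,r3:5,r4:7,r5:3
c2: issue ADD r1<-Add1 | r0:Mul1,r1:Add1,r2:2,r3:5,r4:7,r5:3
c3: issue MUL r3<-Mul2 | r0:Mul1,r1:Add1,r2:2,r3:Mul2,r4:7,r5:3
c4: issue SUB r2<-Add2 | r0:Mul1,r1:Add1,r2:Add2,r3:Mul2,r4:7,r5:3
c5: CDB Add1=9; issue ADD r3<-Add1 | r0:Mul1,r1:9,r2:Add2,r3:Add1,r4:7,r5:3
c6: CDB Mul1=4 | r0:4,r1:9,r2:Add2,r3:Add1,r4:7,r5:3
c7: CDB Add2=-1 | r0:4,r1:9,r2:-1,r3:Add1,r4:7,r5:3
c8: - | r0:4,r1:9,r2:-1,r3:Add1,r4:7,r5:3

STATUS = TAG Add1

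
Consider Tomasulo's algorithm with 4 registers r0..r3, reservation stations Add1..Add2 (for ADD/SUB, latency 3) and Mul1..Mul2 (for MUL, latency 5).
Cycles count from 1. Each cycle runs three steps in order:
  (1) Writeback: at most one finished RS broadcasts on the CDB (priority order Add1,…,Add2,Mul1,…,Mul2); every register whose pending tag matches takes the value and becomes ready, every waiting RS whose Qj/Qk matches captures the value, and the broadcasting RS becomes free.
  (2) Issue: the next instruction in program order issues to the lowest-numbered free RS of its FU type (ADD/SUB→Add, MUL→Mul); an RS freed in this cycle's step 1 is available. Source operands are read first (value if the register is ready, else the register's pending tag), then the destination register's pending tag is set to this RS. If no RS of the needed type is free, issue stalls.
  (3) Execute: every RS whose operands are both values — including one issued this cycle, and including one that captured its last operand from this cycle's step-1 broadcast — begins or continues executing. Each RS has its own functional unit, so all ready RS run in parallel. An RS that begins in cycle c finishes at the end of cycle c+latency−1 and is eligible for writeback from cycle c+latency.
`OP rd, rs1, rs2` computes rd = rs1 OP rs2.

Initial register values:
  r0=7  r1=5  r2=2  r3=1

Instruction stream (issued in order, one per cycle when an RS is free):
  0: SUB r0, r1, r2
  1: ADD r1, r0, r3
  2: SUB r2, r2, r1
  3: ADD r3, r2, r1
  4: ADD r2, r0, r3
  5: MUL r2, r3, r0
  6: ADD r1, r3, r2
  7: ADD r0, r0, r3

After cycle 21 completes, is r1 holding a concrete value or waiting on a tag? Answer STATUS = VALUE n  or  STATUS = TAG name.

STATUS = VALUE 8

  c1: issue SUB r0<-Add1  regs: r0:Add1,r1:5,r2:2,r3:1
  c2: issue ADD r1<-Add2  regs: r0:Add1,r1:Add2,r2:2,r3:1
  c3: stall  regs: r0:Add1,r1:Add2,r2:2,r3:1
  c4: CDB Add1=3; issue SUB r2<-Add1  regs: r0:3,r1:Add2,r2:Add1,r3:1
  c5: stall  regs: r0:3,r1:Add2,r2:Add1,r3:1
  c6: stall  regs: r0:3,r1:Add2,r2:Add1,r3:1
  c7: CDB Add2=4; issue ADD r3<-Add2  regs: r0:3,r1:4,r2:Add1,r3:Add2
  c8: stall  regs: r0:3,r1:4,r2:Add1,r3:Add2
  c9: stall  regs: r0:3,r1:4,r2:Add1,r3:Add2
  c10: CDB Add1=-2; issue ADD r2<-Add1  regs: r0:3,r1:4,r2:Add1,r3:Add2
  c11: issue MUL r2<-Mul1  regs: r0:3,r1:4,r2:Mul1,r3:Add2
  c12: stall  regs: r0:3,r1:4,r2:Mul1,r3:Add2
  c13: CDB Add2=2; issue ADD r1<-Add2  regs: r0:3,r1:Add2,r2:Mul1,r3:2
  c14: stall  regs: r0:3,r1:Add2,r2:Mul1,r3:2
  c15: stall  regs: r0:3,r1:Add2,r2:Mul1,r3:2
  c16: CDB Add1=5; issue ADD r0<-Add1  regs: r0:Add1,r1:Add2,r2:Mul1,r3:2
  c17: -  regs: r0:Add1,r1:Add2,r2:Mul1,r3:2
  c18: CDB Mul1=6  regs: r0:Add1,r1:Add2,r2:6,r3:2
  c19: CDB Add1=5  regs: r0:5,r1:Add2,r2:6,r3:2
  c20: -  regs: r0:5,r1:Add2,r2:6,r3:2
  c21: CDB Add2=8  regs: r0:5,r1:8,r2:6,r3:2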